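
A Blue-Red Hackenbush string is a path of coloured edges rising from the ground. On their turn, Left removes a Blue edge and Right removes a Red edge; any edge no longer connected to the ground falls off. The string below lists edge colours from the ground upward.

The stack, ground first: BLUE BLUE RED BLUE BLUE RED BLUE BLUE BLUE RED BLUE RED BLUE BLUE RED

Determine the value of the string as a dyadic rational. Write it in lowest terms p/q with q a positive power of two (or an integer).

B: Left { 0 }, Right { — } => simplest 1
BB: Left { 0 1 }, Right { — } => simplest 2
BBR: Left { 0 1 }, Right { 2 } => simplest 3/2
BBRB: Left { 0 1 3/2 }, Right { 2 } => simplest 7/4
BBRBB: Left { 0 1 3/2 7/4 }, Right { 2 } => simplest 15/8
BBRBBR: Left { 0 1 3/2 7/4 }, Right { 15/8 2 } => simplest 29/16
BBRBBRB: Left { 0 1 3/2 7/4 29/16 }, Right { 15/8 2 } => simplest 59/32
BBRBBRBB: Left { 0 1 3/2 7/4 29/16 59/32 }, Right { 15/8 2 } => simplest 119/64
BBRBBRBBB: Left { 0 1 3/2 7/4 29/16 59/32 119/64 }, Right { 15/8 2 } => simplest 239/128
BBRBBRBBBR: Left { 0 1 3/2 7/4 29/16 59/32 119/64 }, Right { 239/128 15/8 2 } => simplest 477/256
BBRBBRBBBRB: Left { 0 1 3/2 7/4 29/16 59/32 119/64 477/256 }, Right { 239/128 15/8 2 } => simplest 955/512
BBRBBRBBBRBR: Left { 0 1 3/2 7/4 29/16 59/32 119/64 477/256 }, Right { 955/512 239/128 15/8 2 } => simplest 1909/1024
BBRBBRBBBRBRB: Left { 0 1 3/2 7/4 29/16 59/32 119/64 477/256 1909/1024 }, Right { 955/512 239/128 15/8 2 } => simplest 3819/2048
BBRBBRBBBRBRBB: Left { 0 1 3/2 7/4 29/16 59/32 119/64 477/256 1909/1024 3819/2048 }, Right { 955/512 239/128 15/8 2 } => simplest 7639/4096
BBRBBRBBBRBRBBR: Left { 0 1 3/2 7/4 29/16 59/32 119/64 477/256 1909/1024 3819/2048 }, Right { 7639/4096 955/512 239/128 15/8 2 } => simplest 15277/8192

15277/8192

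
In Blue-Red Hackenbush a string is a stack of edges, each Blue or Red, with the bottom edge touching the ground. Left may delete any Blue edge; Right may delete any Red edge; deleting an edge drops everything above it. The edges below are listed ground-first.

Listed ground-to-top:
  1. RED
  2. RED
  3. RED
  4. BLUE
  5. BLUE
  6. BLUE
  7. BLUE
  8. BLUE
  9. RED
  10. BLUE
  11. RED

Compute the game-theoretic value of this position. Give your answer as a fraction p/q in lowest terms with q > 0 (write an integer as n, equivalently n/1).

-523/256

Build v(s[:k]) for k = 1..11, string s = RED RED RED BLUE BLUE BLUE BLUE BLUE RED BLUE RED.
v_1 [R]  L=[none]  R=[0]  — -1
v_2 [RR]  L=[none]  R=[-1, 0]  — -2
v_3 [RRR]  L=[none]  R=[-2, -1, 0]  — -3
v_4 [RRRB]  L=[-3]  R=[-2, -1, 0]  — -5/2
v_5 [RRRBB]  L=[-3, -5/2]  R=[-2, -1, 0]  — -9/4
v_6 [RRRBBB]  L=[-3, -5/2, -9/4]  R=[-2, -1, 0]  — -17/8
v_7 [RRRBBBB]  L=[-3, -5/2, -9/4, -17/8]  R=[-2, -1, 0]  — -33/16
v_8 [RRRBBBBB]  L=[-3, -5/2, -9/4, -17/8, -33/16]  R=[-2, -1, 0]  — -65/32
v_9 [RRRBBBBBR]  L=[-3, -5/2, -9/4, -17/8, -33/16]  R=[-65/32, -2, -1, 0]  — -131/64
v_10 [RRRBBBBBRB]  L=[-3, -5/2, -9/4, -17/8, -33/16, -131/64]  R=[-65/32, -2, -1, 0]  — -261/128
v_11 [RRRBBBBBRBR]  L=[-3, -5/2, -9/4, -17/8, -33/16, -131/64]  R=[-261/128, -65/32, -2, -1, 0]  — -523/256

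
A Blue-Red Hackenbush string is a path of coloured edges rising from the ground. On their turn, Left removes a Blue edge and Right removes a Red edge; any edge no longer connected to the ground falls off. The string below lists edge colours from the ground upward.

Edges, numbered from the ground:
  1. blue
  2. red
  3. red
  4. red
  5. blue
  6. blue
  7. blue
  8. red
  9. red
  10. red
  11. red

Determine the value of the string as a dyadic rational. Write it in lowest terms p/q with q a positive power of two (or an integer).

225/1024

value(b) = { 0 | none } → 1
value(br) = { 0 | 1 } → 1/2
value(brr) = { 0 | 1/2, 1 } → 1/4
value(brrr) = { 0 | 1/4, 1/2, 1 } → 1/8
value(brrrb) = { 0, 1/8 | 1/4, 1/2, 1 } → 3/16
value(brrrbb) = { 0, 1/8, 3/16 | 1/4, 1/2, 1 } → 7/32
value(brrrbbb) = { 0, 1/8, 3/16, 7/32 | 1/4, 1/2, 1 } → 15/64
value(brrrbbbr) = { 0, 1/8, 3/16, 7/32 | 15/64, 1/4, 1/2, 1 } → 29/128
value(brrrbbbrr) = { 0, 1/8, 3/16, 7/32 | 29/128, 15/64, 1/4, 1/2, 1 } → 57/256
value(brrrbbbrrr) = { 0, 1/8, 3/16, 7/32 | 57/256, 29/128, 15/64, 1/4, 1/2, 1 } → 113/512
value(brrrbbbrrrr) = { 0, 1/8, 3/16, 7/32 | 113/512, 57/256, 29/128, 15/64, 1/4, 1/2, 1 } → 225/1024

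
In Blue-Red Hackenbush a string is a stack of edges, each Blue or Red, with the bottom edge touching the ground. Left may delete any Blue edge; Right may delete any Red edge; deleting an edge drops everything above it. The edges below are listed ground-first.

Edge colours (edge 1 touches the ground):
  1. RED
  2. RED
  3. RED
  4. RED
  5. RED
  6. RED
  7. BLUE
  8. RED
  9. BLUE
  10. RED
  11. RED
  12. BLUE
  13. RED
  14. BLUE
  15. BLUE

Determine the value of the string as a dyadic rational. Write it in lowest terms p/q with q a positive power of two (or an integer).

Build value(s[:k]) for k = 1..15, string s = RED RED RED RED RED RED BLUE RED BLUE RED RED BLUE RED BLUE BLUE.
step 1: add RED to get R; options L={ ∅ } R={ 0 } => -1
step 2: add RED to get RR; options L={ ∅ } R={ -1; 0 } => -2
step 3: add RED to get RRR; options L={ ∅ } R={ -2; -1; 0 } => -3
step 4: add RED to get RRRR; options L={ ∅ } R={ -3; -2; -1; 0 } => -4
step 5: add RED to get RRRRR; options L={ ∅ } R={ -4; -3; -2; -1; 0 } => -5
step 6: add RED to get RRRRRR; options L={ ∅ } R={ -5; -4; -3; -2; -1; 0 } => -6
step 7: add BLUE to get RRRRRRB; options L={ -6 } R={ -5; -4; -3; -2; -1; 0 } => -11/2
step 8: add RED to get RRRRRRBR; options L={ -6 } R={ -11/2; -5; -4; -3; -2; -1; 0 } => -23/4
step 9: add BLUE to get RRRRRRBRB; options L={ -6; -23/4 } R={ -11/2; -5; -4; -3; -2; -1; 0 } => -45/8
step 10: add RED to get RRRRRRBRBR; options L={ -6; -23/4 } R={ -45/8; -11/2; -5; -4; -3; -2; -1; 0 } => -91/16
step 11: add RED to get RRRRRRBRBRR; options L={ -6; -23/4 } R={ -91/16; -45/8; -11/2; -5; -4; -3; -2; -1; 0 } => -183/32
step 12: add BLUE to get RRRRRRBRBRRB; options L={ -6; -23/4; -183/32 } R={ -91/16; -45/8; -11/2; -5; -4; -3; -2; -1; 0 } => -365/64
step 13: add RED to get RRRRRRBRBRRBR; options L={ -6; -23/4; -183/32 } R={ -365/64; -91/16; -45/8; -11/2; -5; -4; -3; -2; -1; 0 } => -731/128
step 14: add BLUE to get RRRRRRBRBRRBRB; options L={ -6; -23/4; -183/32; -731/128 } R={ -365/64; -91/16; -45/8; -11/2; -5; -4; -3; -2; -1; 0 } => -1461/256
step 15: add BLUE to get RRRRRRBRBRRBRBB; options L={ -6; -23/4; -183/32; -731/128; -1461/256 } R={ -365/64; -91/16; -45/8; -11/2; -5; -4; -3; -2; -1; 0 } => -2921/512

-2921/512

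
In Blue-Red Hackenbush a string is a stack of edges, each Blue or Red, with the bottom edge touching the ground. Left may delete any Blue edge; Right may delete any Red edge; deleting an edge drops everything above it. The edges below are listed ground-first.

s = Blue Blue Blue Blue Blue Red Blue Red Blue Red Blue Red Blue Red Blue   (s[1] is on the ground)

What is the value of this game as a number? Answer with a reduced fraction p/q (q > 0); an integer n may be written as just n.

B: Left { 0 }, Right { — } — simplest 1
BB: Left { 0 1 }, Right { — } — simplest 2
BBB: Left { 0 1 2 }, Right { — } — simplest 3
BBBB: Left { 0 1 2 3 }, Right { — } — simplest 4
BBBBB: Left { 0 1 2 3 4 }, Right { — } — simplest 5
BBBBBR: Left { 0 1 2 3 4 }, Right { 5 } — simplest 9/2
BBBBBRB: Left { 0 1 2 3 4 9/2 }, Right { 5 } — simplest 19/4
BBBBBRBR: Left { 0 1 2 3 4 9/2 }, Right { 19/4 5 } — simplest 37/8
BBBBBRBRB: Left { 0 1 2 3 4 9/2 37/8 }, Right { 19/4 5 } — simplest 75/16
BBBBBRBRBR: Left { 0 1 2 3 4 9/2 37/8 }, Right { 75/16 19/4 5 } — simplest 149/32
BBBBBRBRBRB: Left { 0 1 2 3 4 9/2 37/8 149/32 }, Right { 75/16 19/4 5 } — simplest 299/64
BBBBBRBRBRBR: Left { 0 1 2 3 4 9/2 37/8 149/32 }, Right { 299/64 75/16 19/4 5 } — simplest 597/128
BBBBBRBRBRBRB: Left { 0 1 2 3 4 9/2 37/8 149/32 597/128 }, Right { 299/64 75/16 19/4 5 } — simplest 1195/256
BBBBBRBRBRBRBR: Left { 0 1 2 3 4 9/2 37/8 149/32 597/128 }, Right { 1195/256 299/64 75/16 19/4 5 } — simplest 2389/512
BBBBBRBRBRBRBRB: Left { 0 1 2 3 4 9/2 37/8 149/32 597/128 2389/512 }, Right { 1195/256 299/64 75/16 19/4 5 } — simplest 4779/1024

4779/1024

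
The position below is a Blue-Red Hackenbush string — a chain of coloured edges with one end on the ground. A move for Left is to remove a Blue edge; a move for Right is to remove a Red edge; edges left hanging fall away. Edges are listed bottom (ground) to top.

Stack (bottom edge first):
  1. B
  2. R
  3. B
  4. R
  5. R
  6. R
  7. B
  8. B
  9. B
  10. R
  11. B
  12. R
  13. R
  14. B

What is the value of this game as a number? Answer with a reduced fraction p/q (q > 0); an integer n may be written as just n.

4563/8192

step 1: add B to get B; options L={ 0 } R={ ∅ } ⇒ 1
step 2: add R to get BR; options L={ 0 } R={ 1 } ⇒ 1/2
step 3: add B to get BRB; options L={ 0,1/2 } R={ 1 } ⇒ 3/4
step 4: add R to get BRBR; options L={ 0,1/2 } R={ 3/4,1 } ⇒ 5/8
step 5: add R to get BRBRR; options L={ 0,1/2 } R={ 5/8,3/4,1 } ⇒ 9/16
step 6: add R to get BRBRRR; options L={ 0,1/2 } R={ 9/16,5/8,3/4,1 } ⇒ 17/32
step 7: add B to get BRBRRRB; options L={ 0,1/2,17/32 } R={ 9/16,5/8,3/4,1 } ⇒ 35/64
step 8: add B to get BRBRRRBB; options L={ 0,1/2,17/32,35/64 } R={ 9/16,5/8,3/4,1 } ⇒ 71/128
step 9: add B to get BRBRRRBBB; options L={ 0,1/2,17/32,35/64,71/128 } R={ 9/16,5/8,3/4,1 } ⇒ 143/256
step 10: add R to get BRBRRRBBBR; options L={ 0,1/2,17/32,35/64,71/128 } R={ 143/256,9/16,5/8,3/4,1 } ⇒ 285/512
step 11: add B to get BRBRRRBBBRB; options L={ 0,1/2,17/32,35/64,71/128,285/512 } R={ 143/256,9/16,5/8,3/4,1 } ⇒ 571/1024
step 12: add R to get BRBRRRBBBRBR; options L={ 0,1/2,17/32,35/64,71/128,285/512 } R={ 571/1024,143/256,9/16,5/8,3/4,1 } ⇒ 1141/2048
step 13: add R to get BRBRRRBBBRBRR; options L={ 0,1/2,17/32,35/64,71/128,285/512 } R={ 1141/2048,571/1024,143/256,9/16,5/8,3/4,1 } ⇒ 2281/4096
step 14: add B to get BRBRRRBBBRBRRB; options L={ 0,1/2,17/32,35/64,71/128,285/512,2281/4096 } R={ 1141/2048,571/1024,143/256,9/16,5/8,3/4,1 } ⇒ 4563/8192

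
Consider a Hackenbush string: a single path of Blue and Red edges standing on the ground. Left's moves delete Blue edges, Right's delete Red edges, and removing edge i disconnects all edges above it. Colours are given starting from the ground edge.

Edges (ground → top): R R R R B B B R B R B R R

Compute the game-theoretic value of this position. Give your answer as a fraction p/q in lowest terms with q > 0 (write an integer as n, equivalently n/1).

step 1: add R to get R; options L={ ∅ } R={ 0 } -> -1
step 2: add R to get RR; options L={ ∅ } R={ -1; 0 } -> -2
step 3: add R to get RRR; options L={ ∅ } R={ -2; -1; 0 } -> -3
step 4: add R to get RRRR; options L={ ∅ } R={ -3; -2; -1; 0 } -> -4
step 5: add B to get RRRRB; options L={ -4 } R={ -3; -2; -1; 0 } -> -7/2
step 6: add B to get RRRRBB; options L={ -4; -7/2 } R={ -3; -2; -1; 0 } -> -13/4
step 7: add B to get RRRRBBB; options L={ -4; -7/2; -13/4 } R={ -3; -2; -1; 0 } -> -25/8
step 8: add R to get RRRRBBBR; options L={ -4; -7/2; -13/4 } R={ -25/8; -3; -2; -1; 0 } -> -51/16
step 9: add B to get RRRRBBBRB; options L={ -4; -7/2; -13/4; -51/16 } R={ -25/8; -3; -2; -1; 0 } -> -101/32
step 10: add R to get RRRRBBBRBR; options L={ -4; -7/2; -13/4; -51/16 } R={ -101/32; -25/8; -3; -2; -1; 0 } -> -203/64
step 11: add B to get RRRRBBBRBRB; options L={ -4; -7/2; -13/4; -51/16; -203/64 } R={ -101/32; -25/8; -3; -2; -1; 0 } -> -405/128
step 12: add R to get RRRRBBBRBRBR; options L={ -4; -7/2; -13/4; -51/16; -203/64 } R={ -405/128; -101/32; -25/8; -3; -2; -1; 0 } -> -811/256
step 13: add R to get RRRRBBBRBRBRR; options L={ -4; -7/2; -13/4; -51/16; -203/64 } R={ -811/256; -405/128; -101/32; -25/8; -3; -2; -1; 0 } -> -1623/512

-1623/512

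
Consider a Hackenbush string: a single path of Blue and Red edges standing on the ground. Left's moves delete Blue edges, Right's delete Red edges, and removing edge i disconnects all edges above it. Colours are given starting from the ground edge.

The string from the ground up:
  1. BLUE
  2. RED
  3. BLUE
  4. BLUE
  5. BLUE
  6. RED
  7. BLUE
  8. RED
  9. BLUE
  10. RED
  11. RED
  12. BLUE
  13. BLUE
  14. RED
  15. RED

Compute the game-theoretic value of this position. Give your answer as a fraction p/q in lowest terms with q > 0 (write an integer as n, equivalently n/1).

15001/16384

Prefix values for BLUE RED BLUE BLUE BLUE RED BLUE RED BLUE RED RED BLUE BLUE RED RED via {L|R} + simplicity:
edge 1 of 15 (BLUE): { 0 | — } = 1
edge 2 of 15 (RED): { 0 | 1 } = 1/2
edge 3 of 15 (BLUE): { 0, 1/2 | 1 } = 3/4
edge 4 of 15 (BLUE): { 0, 1/2, 3/4 | 1 } = 7/8
edge 5 of 15 (BLUE): { 0, 1/2, 3/4, 7/8 | 1 } = 15/16
edge 6 of 15 (RED): { 0, 1/2, 3/4, 7/8 | 15/16, 1 } = 29/32
edge 7 of 15 (BLUE): { 0, 1/2, 3/4, 7/8, 29/32 | 15/16, 1 } = 59/64
edge 8 of 15 (RED): { 0, 1/2, 3/4, 7/8, 29/32 | 59/64, 15/16, 1 } = 117/128
edge 9 of 15 (BLUE): { 0, 1/2, 3/4, 7/8, 29/32, 117/128 | 59/64, 15/16, 1 } = 235/256
edge 10 of 15 (RED): { 0, 1/2, 3/4, 7/8, 29/32, 117/128 | 235/256, 59/64, 15/16, 1 } = 469/512
edge 11 of 15 (RED): { 0, 1/2, 3/4, 7/8, 29/32, 117/128 | 469/512, 235/256, 59/64, 15/16, 1 } = 937/1024
edge 12 of 15 (BLUE): { 0, 1/2, 3/4, 7/8, 29/32, 117/128, 937/1024 | 469/512, 235/256, 59/64, 15/16, 1 } = 1875/2048
edge 13 of 15 (BLUE): { 0, 1/2, 3/4, 7/8, 29/32, 117/128, 937/1024, 1875/2048 | 469/512, 235/256, 59/64, 15/16, 1 } = 3751/4096
edge 14 of 15 (RED): { 0, 1/2, 3/4, 7/8, 29/32, 117/128, 937/1024, 1875/2048 | 3751/4096, 469/512, 235/256, 59/64, 15/16, 1 } = 7501/8192
edge 15 of 15 (RED): { 0, 1/2, 3/4, 7/8, 29/32, 117/128, 937/1024, 1875/2048 | 7501/8192, 3751/4096, 469/512, 235/256, 59/64, 15/16, 1 } = 15001/16384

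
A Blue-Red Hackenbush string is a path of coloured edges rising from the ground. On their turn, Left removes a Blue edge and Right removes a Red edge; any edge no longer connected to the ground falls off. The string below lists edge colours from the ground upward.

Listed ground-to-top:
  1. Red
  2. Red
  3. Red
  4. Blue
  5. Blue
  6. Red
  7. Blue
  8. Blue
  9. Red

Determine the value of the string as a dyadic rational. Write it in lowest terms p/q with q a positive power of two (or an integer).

-147/64

Build g(s[:k]) for k = 1..9, string s = Red Red Red Blue Blue Red Blue Blue Red.
g(R) = { (no moves) | 0 } — -1
g(RR) = { (no moves) | -1 0 } — -2
g(RRR) = { (no moves) | -2 -1 0 } — -3
g(RRRB) = { -3 | -2 -1 0 } — -5/2
g(RRRBB) = { -3 -5/2 | -2 -1 0 } — -9/4
g(RRRBBR) = { -3 -5/2 | -9/4 -2 -1 0 } — -19/8
g(RRRBBRB) = { -3 -5/2 -19/8 | -9/4 -2 -1 0 } — -37/16
g(RRRBBRBB) = { -3 -5/2 -19/8 -37/16 | -9/4 -2 -1 0 } — -73/32
g(RRRBBRBBR) = { -3 -5/2 -19/8 -37/16 | -73/32 -9/4 -2 -1 0 } — -147/64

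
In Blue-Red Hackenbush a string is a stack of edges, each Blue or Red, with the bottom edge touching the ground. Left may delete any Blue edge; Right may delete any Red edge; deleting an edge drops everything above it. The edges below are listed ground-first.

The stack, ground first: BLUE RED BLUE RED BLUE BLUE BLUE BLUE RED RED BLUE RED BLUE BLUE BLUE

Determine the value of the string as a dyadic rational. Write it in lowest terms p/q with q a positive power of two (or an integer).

edge 1 of 15 (BLUE): { 0 | · } ⇒ 1
edge 2 of 15 (RED): { 0 | 1 } ⇒ 1/2
edge 3 of 15 (BLUE): { 0, 1/2 | 1 } ⇒ 3/4
edge 4 of 15 (RED): { 0, 1/2 | 3/4, 1 } ⇒ 5/8
edge 5 of 15 (BLUE): { 0, 1/2, 5/8 | 3/4, 1 } ⇒ 11/16
edge 6 of 15 (BLUE): { 0, 1/2, 5/8, 11/16 | 3/4, 1 } ⇒ 23/32
edge 7 of 15 (BLUE): { 0, 1/2, 5/8, 11/16, 23/32 | 3/4, 1 } ⇒ 47/64
edge 8 of 15 (BLUE): { 0, 1/2, 5/8, 11/16, 23/32, 47/64 | 3/4, 1 } ⇒ 95/128
edge 9 of 15 (RED): { 0, 1/2, 5/8, 11/16, 23/32, 47/64 | 95/128, 3/4, 1 } ⇒ 189/256
edge 10 of 15 (RED): { 0, 1/2, 5/8, 11/16, 23/32, 47/64 | 189/256, 95/128, 3/4, 1 } ⇒ 377/512
edge 11 of 15 (BLUE): { 0, 1/2, 5/8, 11/16, 23/32, 47/64, 377/512 | 189/256, 95/128, 3/4, 1 } ⇒ 755/1024
edge 12 of 15 (RED): { 0, 1/2, 5/8, 11/16, 23/32, 47/64, 377/512 | 755/1024, 189/256, 95/128, 3/4, 1 } ⇒ 1509/2048
edge 13 of 15 (BLUE): { 0, 1/2, 5/8, 11/16, 23/32, 47/64, 377/512, 1509/2048 | 755/1024, 189/256, 95/128, 3/4, 1 } ⇒ 3019/4096
edge 14 of 15 (BLUE): { 0, 1/2, 5/8, 11/16, 23/32, 47/64, 377/512, 1509/2048, 3019/4096 | 755/1024, 189/256, 95/128, 3/4, 1 } ⇒ 6039/8192
edge 15 of 15 (BLUE): { 0, 1/2, 5/8, 11/16, 23/32, 47/64, 377/512, 1509/2048, 3019/4096, 6039/8192 | 755/1024, 189/256, 95/128, 3/4, 1 } ⇒ 12079/16384

12079/16384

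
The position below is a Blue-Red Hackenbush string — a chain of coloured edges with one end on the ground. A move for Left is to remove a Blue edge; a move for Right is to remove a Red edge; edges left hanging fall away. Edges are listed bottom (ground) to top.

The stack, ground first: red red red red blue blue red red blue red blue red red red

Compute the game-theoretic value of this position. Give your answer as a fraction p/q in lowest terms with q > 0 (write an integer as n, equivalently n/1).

g(r) = { ∅ | 0 } → -1
g(rr) = { ∅ | -1; 0 } → -2
g(rrr) = { ∅ | -2; -1; 0 } → -3
g(rrrr) = { ∅ | -3; -2; -1; 0 } → -4
g(rrrrb) = { -4 | -3; -2; -1; 0 } → -7/2
g(rrrrbb) = { -4; -7/2 | -3; -2; -1; 0 } → -13/4
g(rrrrbbr) = { -4; -7/2 | -13/4; -3; -2; -1; 0 } → -27/8
g(rrrrbbrr) = { -4; -7/2 | -27/8; -13/4; -3; -2; -1; 0 } → -55/16
g(rrrrbbrrb) = { -4; -7/2; -55/16 | -27/8; -13/4; -3; -2; -1; 0 } → -109/32
g(rrrrbbrrbr) = { -4; -7/2; -55/16 | -109/32; -27/8; -13/4; -3; -2; -1; 0 } → -219/64
g(rrrrbbrrbrb) = { -4; -7/2; -55/16; -219/64 | -109/32; -27/8; -13/4; -3; -2; -1; 0 } → -437/128
g(rrrrbbrrbrbr) = { -4; -7/2; -55/16; -219/64 | -437/128; -109/32; -27/8; -13/4; -3; -2; -1; 0 } → -875/256
g(rrrrbbrrbrbrr) = { -4; -7/2; -55/16; -219/64 | -875/256; -437/128; -109/32; -27/8; -13/4; -3; -2; -1; 0 } → -1751/512
g(rrrrbbrrbrbrrr) = { -4; -7/2; -55/16; -219/64 | -1751/512; -875/256; -437/128; -109/32; -27/8; -13/4; -3; -2; -1; 0 } → -3503/1024

-3503/1024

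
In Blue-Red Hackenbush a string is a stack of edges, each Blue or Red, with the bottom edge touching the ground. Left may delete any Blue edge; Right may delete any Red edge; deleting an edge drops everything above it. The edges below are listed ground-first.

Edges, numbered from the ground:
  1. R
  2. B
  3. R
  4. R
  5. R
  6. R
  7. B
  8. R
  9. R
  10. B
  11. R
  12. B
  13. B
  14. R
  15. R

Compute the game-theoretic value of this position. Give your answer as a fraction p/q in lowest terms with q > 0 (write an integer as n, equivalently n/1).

-15783/16384

g(R) = {  | 0 } ⇒ -1
g(RB) = { -1 | 0 } ⇒ -1/2
g(RBR) = { -1 | -1/2 0 } ⇒ -3/4
g(RBRR) = { -1 | -3/4 -1/2 0 } ⇒ -7/8
g(RBRRR) = { -1 | -7/8 -3/4 -1/2 0 } ⇒ -15/16
g(RBRRRR) = { -1 | -15/16 -7/8 -3/4 -1/2 0 } ⇒ -31/32
g(RBRRRRB) = { -1 -31/32 | -15/16 -7/8 -3/4 -1/2 0 } ⇒ -61/64
g(RBRRRRBR) = { -1 -31/32 | -61/64 -15/16 -7/8 -3/4 -1/2 0 } ⇒ -123/128
g(RBRRRRBRR) = { -1 -31/32 | -123/128 -61/64 -15/16 -7/8 -3/4 -1/2 0 } ⇒ -247/256
g(RBRRRRBRRB) = { -1 -31/32 -247/256 | -123/128 -61/64 -15/16 -7/8 -3/4 -1/2 0 } ⇒ -493/512
g(RBRRRRBRRBR) = { -1 -31/32 -247/256 | -493/512 -123/128 -61/64 -15/16 -7/8 -3/4 -1/2 0 } ⇒ -987/1024
g(RBRRRRBRRBRB) = { -1 -31/32 -247/256 -987/1024 | -493/512 -123/128 -61/64 -15/16 -7/8 -3/4 -1/2 0 } ⇒ -1973/2048
g(RBRRRRBRRBRBB) = { -1 -31/32 -247/256 -987/1024 -1973/2048 | -493/512 -123/128 -61/64 -15/16 -7/8 -3/4 -1/2 0 } ⇒ -3945/4096
g(RBRRRRBRRBRBBR) = { -1 -31/32 -247/256 -987/1024 -1973/2048 | -3945/4096 -493/512 -123/128 -61/64 -15/16 -7/8 -3/4 -1/2 0 } ⇒ -7891/8192
g(RBRRRRBRRBRBBRR) = { -1 -31/32 -247/256 -987/1024 -1973/2048 | -7891/8192 -3945/4096 -493/512 -123/128 -61/64 -15/16 -7/8 -3/4 -1/2 0 } ⇒ -15783/16384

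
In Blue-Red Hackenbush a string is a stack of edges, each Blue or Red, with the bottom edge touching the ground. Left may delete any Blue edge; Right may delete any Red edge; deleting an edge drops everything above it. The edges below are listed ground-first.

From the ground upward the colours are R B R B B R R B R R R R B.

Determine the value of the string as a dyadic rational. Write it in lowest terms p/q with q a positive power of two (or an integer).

Prefix values for R B R B B R R B R R R R B via {L|R} + simplicity:
G_1 [R]  L=[]  R=[0]  gives -1
G_2 [RB]  L=[-1]  R=[0]  gives -1/2
G_3 [RBR]  L=[-1]  R=[-1/2; 0]  gives -3/4
G_4 [RBRB]  L=[-1; -3/4]  R=[-1/2; 0]  gives -5/8
G_5 [RBRBB]  L=[-1; -3/4; -5/8]  R=[-1/2; 0]  gives -9/16
G_6 [RBRBBR]  L=[-1; -3/4; -5/8]  R=[-9/16; -1/2; 0]  gives -19/32
G_7 [RBRBBRR]  L=[-1; -3/4; -5/8]  R=[-19/32; -9/16; -1/2; 0]  gives -39/64
G_8 [RBRBBRRB]  L=[-1; -3/4; -5/8; -39/64]  R=[-19/32; -9/16; -1/2; 0]  gives -77/128
G_9 [RBRBBRRBR]  L=[-1; -3/4; -5/8; -39/64]  R=[-77/128; -19/32; -9/16; -1/2; 0]  gives -155/256
G_10 [RBRBBRRBRR]  L=[-1; -3/4; -5/8; -39/64]  R=[-155/256; -77/128; -19/32; -9/16; -1/2; 0]  gives -311/512
G_11 [RBRBBRRBRRR]  L=[-1; -3/4; -5/8; -39/64]  R=[-311/512; -155/256; -77/128; -19/32; -9/16; -1/2; 0]  gives -623/1024
G_12 [RBRBBRRBRRRR]  L=[-1; -3/4; -5/8; -39/64]  R=[-623/1024; -311/512; -155/256; -77/128; -19/32; -9/16; -1/2; 0]  gives -1247/2048
G_13 [RBRBBRRBRRRRB]  L=[-1; -3/4; -5/8; -39/64; -1247/2048]  R=[-623/1024; -311/512; -155/256; -77/128; -19/32; -9/16; -1/2; 0]  gives -2493/4096

-2493/4096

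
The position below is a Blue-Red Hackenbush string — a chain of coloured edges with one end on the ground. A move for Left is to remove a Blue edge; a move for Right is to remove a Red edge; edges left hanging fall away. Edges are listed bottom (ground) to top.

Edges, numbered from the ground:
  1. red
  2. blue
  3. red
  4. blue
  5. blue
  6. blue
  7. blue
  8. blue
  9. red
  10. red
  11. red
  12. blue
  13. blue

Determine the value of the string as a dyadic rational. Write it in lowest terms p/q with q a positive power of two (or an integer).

Build v(s[:k]) for k = 1..13, string s = red blue red blue blue blue blue blue red red red blue blue.
edge 1 of 13 (red): { — | 0 } -> -1
edge 2 of 13 (blue): { -1 | 0 } -> -1/2
edge 3 of 13 (red): { -1 | -1/2,0 } -> -3/4
edge 4 of 13 (blue): { -1,-3/4 | -1/2,0 } -> -5/8
edge 5 of 13 (blue): { -1,-3/4,-5/8 | -1/2,0 } -> -9/16
edge 6 of 13 (blue): { -1,-3/4,-5/8,-9/16 | -1/2,0 } -> -17/32
edge 7 of 13 (blue): { -1,-3/4,-5/8,-9/16,-17/32 | -1/2,0 } -> -33/64
edge 8 of 13 (blue): { -1,-3/4,-5/8,-9/16,-17/32,-33/64 | -1/2,0 } -> -65/128
edge 9 of 13 (red): { -1,-3/4,-5/8,-9/16,-17/32,-33/64 | -65/128,-1/2,0 } -> -131/256
edge 10 of 13 (red): { -1,-3/4,-5/8,-9/16,-17/32,-33/64 | -131/256,-65/128,-1/2,0 } -> -263/512
edge 11 of 13 (red): { -1,-3/4,-5/8,-9/16,-17/32,-33/64 | -263/512,-131/256,-65/128,-1/2,0 } -> -527/1024
edge 12 of 13 (blue): { -1,-3/4,-5/8,-9/16,-17/32,-33/64,-527/1024 | -263/512,-131/256,-65/128,-1/2,0 } -> -1053/2048
edge 13 of 13 (blue): { -1,-3/4,-5/8,-9/16,-17/32,-33/64,-527/1024,-1053/2048 | -263/512,-131/256,-65/128,-1/2,0 } -> -2105/4096

-2105/4096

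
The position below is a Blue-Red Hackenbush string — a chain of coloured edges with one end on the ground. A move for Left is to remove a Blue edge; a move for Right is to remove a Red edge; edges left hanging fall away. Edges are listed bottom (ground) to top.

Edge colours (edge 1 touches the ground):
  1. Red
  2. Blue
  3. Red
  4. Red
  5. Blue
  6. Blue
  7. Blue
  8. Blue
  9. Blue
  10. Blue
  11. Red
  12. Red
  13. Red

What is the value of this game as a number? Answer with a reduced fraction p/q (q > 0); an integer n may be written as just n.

edge 1 of 13 (Red): { none | 0 } gives -1
edge 2 of 13 (Blue): { -1 | 0 } gives -1/2
edge 3 of 13 (Red): { -1 | -1/2, 0 } gives -3/4
edge 4 of 13 (Red): { -1 | -3/4, -1/2, 0 } gives -7/8
edge 5 of 13 (Blue): { -1, -7/8 | -3/4, -1/2, 0 } gives -13/16
edge 6 of 13 (Blue): { -1, -7/8, -13/16 | -3/4, -1/2, 0 } gives -25/32
edge 7 of 13 (Blue): { -1, -7/8, -13/16, -25/32 | -3/4, -1/2, 0 } gives -49/64
edge 8 of 13 (Blue): { -1, -7/8, -13/16, -25/32, -49/64 | -3/4, -1/2, 0 } gives -97/128
edge 9 of 13 (Blue): { -1, -7/8, -13/16, -25/32, -49/64, -97/128 | -3/4, -1/2, 0 } gives -193/256
edge 10 of 13 (Blue): { -1, -7/8, -13/16, -25/32, -49/64, -97/128, -193/256 | -3/4, -1/2, 0 } gives -385/512
edge 11 of 13 (Red): { -1, -7/8, -13/16, -25/32, -49/64, -97/128, -193/256 | -385/512, -3/4, -1/2, 0 } gives -771/1024
edge 12 of 13 (Red): { -1, -7/8, -13/16, -25/32, -49/64, -97/128, -193/256 | -771/1024, -385/512, -3/4, -1/2, 0 } gives -1543/2048
edge 13 of 13 (Red): { -1, -7/8, -13/16, -25/32, -49/64, -97/128, -193/256 | -1543/2048, -771/1024, -385/512, -3/4, -1/2, 0 } gives -3087/4096

-3087/4096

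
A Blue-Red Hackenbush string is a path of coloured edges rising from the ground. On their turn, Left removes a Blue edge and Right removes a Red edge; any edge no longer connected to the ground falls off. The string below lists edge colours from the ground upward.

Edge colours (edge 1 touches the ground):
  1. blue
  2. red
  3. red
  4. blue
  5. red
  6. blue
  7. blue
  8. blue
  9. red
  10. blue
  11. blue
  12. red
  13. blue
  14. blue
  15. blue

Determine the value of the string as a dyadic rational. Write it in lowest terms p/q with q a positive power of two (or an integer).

5999/16384

step 1: add blue to get b; options L={ 0 } R={ none } — 1
step 2: add red to get br; options L={ 0 } R={ 1 } — 1/2
step 3: add red to get brr; options L={ 0 } R={ 1/2, 1 } — 1/4
step 4: add blue to get brrb; options L={ 0, 1/4 } R={ 1/2, 1 } — 3/8
step 5: add red to get brrbr; options L={ 0, 1/4 } R={ 3/8, 1/2, 1 } — 5/16
step 6: add blue to get brrbrb; options L={ 0, 1/4, 5/16 } R={ 3/8, 1/2, 1 } — 11/32
step 7: add blue to get brrbrbb; options L={ 0, 1/4, 5/16, 11/32 } R={ 3/8, 1/2, 1 } — 23/64
step 8: add blue to get brrbrbbb; options L={ 0, 1/4, 5/16, 11/32, 23/64 } R={ 3/8, 1/2, 1 } — 47/128
step 9: add red to get brrbrbbbr; options L={ 0, 1/4, 5/16, 11/32, 23/64 } R={ 47/128, 3/8, 1/2, 1 } — 93/256
step 10: add blue to get brrbrbbbrb; options L={ 0, 1/4, 5/16, 11/32, 23/64, 93/256 } R={ 47/128, 3/8, 1/2, 1 } — 187/512
step 11: add blue to get brrbrbbbrbb; options L={ 0, 1/4, 5/16, 11/32, 23/64, 93/256, 187/512 } R={ 47/128, 3/8, 1/2, 1 } — 375/1024
step 12: add red to get brrbrbbbrbbr; options L={ 0, 1/4, 5/16, 11/32, 23/64, 93/256, 187/512 } R={ 375/1024, 47/128, 3/8, 1/2, 1 } — 749/2048
step 13: add blue to get brrbrbbbrbbrb; options L={ 0, 1/4, 5/16, 11/32, 23/64, 93/256, 187/512, 749/2048 } R={ 375/1024, 47/128, 3/8, 1/2, 1 } — 1499/4096
step 14: add blue to get brrbrbbbrbbrbb; options L={ 0, 1/4, 5/16, 11/32, 23/64, 93/256, 187/512, 749/2048, 1499/4096 } R={ 375/1024, 47/128, 3/8, 1/2, 1 } — 2999/8192
step 15: add blue to get brrbrbbbrbbrbbb; options L={ 0, 1/4, 5/16, 11/32, 23/64, 93/256, 187/512, 749/2048, 1499/4096, 2999/8192 } R={ 375/1024, 47/128, 3/8, 1/2, 1 } — 5999/16384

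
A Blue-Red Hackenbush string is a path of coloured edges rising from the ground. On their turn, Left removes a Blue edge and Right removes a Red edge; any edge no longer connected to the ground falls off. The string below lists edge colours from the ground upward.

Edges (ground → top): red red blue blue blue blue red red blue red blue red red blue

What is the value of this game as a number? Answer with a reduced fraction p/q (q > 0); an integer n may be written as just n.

1 of 14 · r · max L −∞ · min R 0 gives -1
2 of 14 · rr · max L −∞ · min R -1 gives -2
3 of 14 · rrb · max L -2 · min R -1 gives -3/2
4 of 14 · rrbb · max L -3/2 · min R -1 gives -5/4
5 of 14 · rrbbb · max L -5/4 · min R -1 gives -9/8
6 of 14 · rrbbbb · max L -9/8 · min R -1 gives -17/16
7 of 14 · rrbbbbr · max L -9/8 · min R -17/16 gives -35/32
8 of 14 · rrbbbbrr · max L -9/8 · min R -35/32 gives -71/64
9 of 14 · rrbbbbrrb · max L -71/64 · min R -35/32 gives -141/128
10 of 14 · rrbbbbrrbr · max L -71/64 · min R -141/128 gives -283/256
11 of 14 · rrbbbbrrbrb · max L -283/256 · min R -141/128 gives -565/512
12 of 14 · rrbbbbrrbrbr · max L -283/256 · min R -565/512 gives -1131/1024
13 of 14 · rrbbbbrrbrbrr · max L -283/256 · min R -1131/1024 gives -2263/2048
14 of 14 · rrbbbbrrbrbrrb · max L -2263/2048 · min R -1131/1024 gives -4525/4096

-4525/4096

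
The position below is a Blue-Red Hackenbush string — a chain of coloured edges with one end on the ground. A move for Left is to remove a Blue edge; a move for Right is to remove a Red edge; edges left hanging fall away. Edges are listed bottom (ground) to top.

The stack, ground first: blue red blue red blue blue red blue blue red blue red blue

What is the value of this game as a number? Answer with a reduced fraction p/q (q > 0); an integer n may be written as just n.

edge 1 of 13 (blue): { 0 | (no moves) } -> 1
edge 2 of 13 (red): { 0 | 1 } -> 1/2
edge 3 of 13 (blue): { 0 1/2 | 1 } -> 3/4
edge 4 of 13 (red): { 0 1/2 | 3/4 1 } -> 5/8
edge 5 of 13 (blue): { 0 1/2 5/8 | 3/4 1 } -> 11/16
edge 6 of 13 (blue): { 0 1/2 5/8 11/16 | 3/4 1 } -> 23/32
edge 7 of 13 (red): { 0 1/2 5/8 11/16 | 23/32 3/4 1 } -> 45/64
edge 8 of 13 (blue): { 0 1/2 5/8 11/16 45/64 | 23/32 3/4 1 } -> 91/128
edge 9 of 13 (blue): { 0 1/2 5/8 11/16 45/64 91/128 | 23/32 3/4 1 } -> 183/256
edge 10 of 13 (red): { 0 1/2 5/8 11/16 45/64 91/128 | 183/256 23/32 3/4 1 } -> 365/512
edge 11 of 13 (blue): { 0 1/2 5/8 11/16 45/64 91/128 365/512 | 183/256 23/32 3/4 1 } -> 731/1024
edge 12 of 13 (red): { 0 1/2 5/8 11/16 45/64 91/128 365/512 | 731/1024 183/256 23/32 3/4 1 } -> 1461/2048
edge 13 of 13 (blue): { 0 1/2 5/8 11/16 45/64 91/128 365/512 1461/2048 | 731/1024 183/256 23/32 3/4 1 } -> 2923/4096

2923/4096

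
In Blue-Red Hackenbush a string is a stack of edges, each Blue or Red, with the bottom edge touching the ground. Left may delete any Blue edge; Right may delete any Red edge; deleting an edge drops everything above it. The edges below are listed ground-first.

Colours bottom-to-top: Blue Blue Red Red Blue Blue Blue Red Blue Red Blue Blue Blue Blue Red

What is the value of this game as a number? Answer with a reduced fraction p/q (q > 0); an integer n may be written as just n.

11965/8192

v(B) = { 0 |  } so 1
v(BB) = { 0,1 |  } so 2
v(BBR) = { 0,1 | 2 } so 3/2
v(BBRR) = { 0,1 | 3/2,2 } so 5/4
v(BBRRB) = { 0,1,5/4 | 3/2,2 } so 11/8
v(BBRRBB) = { 0,1,5/4,11/8 | 3/2,2 } so 23/16
v(BBRRBBB) = { 0,1,5/4,11/8,23/16 | 3/2,2 } so 47/32
v(BBRRBBBR) = { 0,1,5/4,11/8,23/16 | 47/32,3/2,2 } so 93/64
v(BBRRBBBRB) = { 0,1,5/4,11/8,23/16,93/64 | 47/32,3/2,2 } so 187/128
v(BBRRBBBRBR) = { 0,1,5/4,11/8,23/16,93/64 | 187/128,47/32,3/2,2 } so 373/256
v(BBRRBBBRBRB) = { 0,1,5/4,11/8,23/16,93/64,373/256 | 187/128,47/32,3/2,2 } so 747/512
v(BBRRBBBRBRBB) = { 0,1,5/4,11/8,23/16,93/64,373/256,747/512 | 187/128,47/32,3/2,2 } so 1495/1024
v(BBRRBBBRBRBBB) = { 0,1,5/4,11/8,23/16,93/64,373/256,747/512,1495/1024 | 187/128,47/32,3/2,2 } so 2991/2048
v(BBRRBBBRBRBBBB) = { 0,1,5/4,11/8,23/16,93/64,373/256,747/512,1495/1024,2991/2048 | 187/128,47/32,3/2,2 } so 5983/4096
v(BBRRBBBRBRBBBBR) = { 0,1,5/4,11/8,23/16,93/64,373/256,747/512,1495/1024,2991/2048 | 5983/4096,187/128,47/32,3/2,2 } so 11965/8192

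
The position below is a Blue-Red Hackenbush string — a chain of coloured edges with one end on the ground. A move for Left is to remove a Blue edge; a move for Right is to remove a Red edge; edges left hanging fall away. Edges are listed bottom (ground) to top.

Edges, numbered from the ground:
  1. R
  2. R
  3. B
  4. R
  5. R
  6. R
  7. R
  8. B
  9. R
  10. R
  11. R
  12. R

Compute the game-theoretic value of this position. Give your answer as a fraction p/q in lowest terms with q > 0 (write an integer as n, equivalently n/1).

Recurse on prefixes of the 12-edge string R R B R R R R B R R R R:
R: Left { — }, Right { 0 } — simplest -1
RR: Left { — }, Right { -1,0 } — simplest -2
RRB: Left { -2 }, Right { -1,0 } — simplest -3/2
RRBR: Left { -2 }, Right { -3/2,-1,0 } — simplest -7/4
RRBRR: Left { -2 }, Right { -7/4,-3/2,-1,0 } — simplest -15/8
RRBRRR: Left { -2 }, Right { -15/8,-7/4,-3/2,-1,0 } — simplest -31/16
RRBRRRR: Left { -2 }, Right { -31/16,-15/8,-7/4,-3/2,-1,0 } — simplest -63/32
RRBRRRRB: Left { -2,-63/32 }, Right { -31/16,-15/8,-7/4,-3/2,-1,0 } — simplest -125/64
RRBRRRRBR: Left { -2,-63/32 }, Right { -125/64,-31/16,-15/8,-7/4,-3/2,-1,0 } — simplest -251/128
RRBRRRRBRR: Left { -2,-63/32 }, Right { -251/128,-125/64,-31/16,-15/8,-7/4,-3/2,-1,0 } — simplest -503/256
RRBRRRRBRRR: Left { -2,-63/32 }, Right { -503/256,-251/128,-125/64,-31/16,-15/8,-7/4,-3/2,-1,0 } — simplest -1007/512
RRBRRRRBRRRR: Left { -2,-63/32 }, Right { -1007/512,-503/256,-251/128,-125/64,-31/16,-15/8,-7/4,-3/2,-1,0 } — simplest -2015/1024

-2015/1024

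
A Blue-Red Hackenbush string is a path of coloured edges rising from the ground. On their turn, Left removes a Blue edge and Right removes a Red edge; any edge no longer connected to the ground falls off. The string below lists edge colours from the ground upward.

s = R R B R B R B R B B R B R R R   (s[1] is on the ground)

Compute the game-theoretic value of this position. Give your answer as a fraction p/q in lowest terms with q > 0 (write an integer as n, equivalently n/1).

Build v(s[:k]) for k = 1..15, string s = R R B R B R B R B B R B R R R.
v_1 [R]  L=[none]  R=[0]  ⇒ -1
v_2 [RR]  L=[none]  R=[-1, 0]  ⇒ -2
v_3 [RRB]  L=[-2]  R=[-1, 0]  ⇒ -3/2
v_4 [RRBR]  L=[-2]  R=[-3/2, -1, 0]  ⇒ -7/4
v_5 [RRBRB]  L=[-2, -7/4]  R=[-3/2, -1, 0]  ⇒ -13/8
v_6 [RRBRBR]  L=[-2, -7/4]  R=[-13/8, -3/2, -1, 0]  ⇒ -27/16
v_7 [RRBRBRB]  L=[-2, -7/4, -27/16]  R=[-13/8, -3/2, -1, 0]  ⇒ -53/32
v_8 [RRBRBRBR]  L=[-2, -7/4, -27/16]  R=[-53/32, -13/8, -3/2, -1, 0]  ⇒ -107/64
v_9 [RRBRBRBRB]  L=[-2, -7/4, -27/16, -107/64]  R=[-53/32, -13/8, -3/2, -1, 0]  ⇒ -213/128
v_10 [RRBRBRBRBB]  L=[-2, -7/4, -27/16, -107/64, -213/128]  R=[-53/32, -13/8, -3/2, -1, 0]  ⇒ -425/256
v_11 [RRBRBRBRBBR]  L=[-2, -7/4, -27/16, -107/64, -213/128]  R=[-425/256, -53/32, -13/8, -3/2, -1, 0]  ⇒ -851/512
v_12 [RRBRBRBRBBRB]  L=[-2, -7/4, -27/16, -107/64, -213/128, -851/512]  R=[-425/256, -53/32, -13/8, -3/2, -1, 0]  ⇒ -1701/1024
v_13 [RRBRBRBRBBRBR]  L=[-2, -7/4, -27/16, -107/64, -213/128, -851/512]  R=[-1701/1024, -425/256, -53/32, -13/8, -3/2, -1, 0]  ⇒ -3403/2048
v_14 [RRBRBRBRBBRBRR]  L=[-2, -7/4, -27/16, -107/64, -213/128, -851/512]  R=[-3403/2048, -1701/1024, -425/256, -53/32, -13/8, -3/2, -1, 0]  ⇒ -6807/4096
v_15 [RRBRBRBRBBRBRRR]  L=[-2, -7/4, -27/16, -107/64, -213/128, -851/512]  R=[-6807/4096, -3403/2048, -1701/1024, -425/256, -53/32, -13/8, -3/2, -1, 0]  ⇒ -13615/8192

-13615/8192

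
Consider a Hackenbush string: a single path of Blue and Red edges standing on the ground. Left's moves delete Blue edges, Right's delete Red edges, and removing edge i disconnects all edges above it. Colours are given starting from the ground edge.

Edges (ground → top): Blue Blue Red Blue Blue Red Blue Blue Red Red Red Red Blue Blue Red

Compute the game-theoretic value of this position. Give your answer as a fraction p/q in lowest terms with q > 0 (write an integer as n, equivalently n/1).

15117/8192

Prefix values for Blue Blue Red Blue Blue Red Blue Blue Red Red Red Red Blue Blue Red via {L|R} + simplicity:
g(B) = { 0 |  } ⇒ 1
g(BB) = { 0,1 |  } ⇒ 2
g(BBR) = { 0,1 | 2 } ⇒ 3/2
g(BBRB) = { 0,1,3/2 | 2 } ⇒ 7/4
g(BBRBB) = { 0,1,3/2,7/4 | 2 } ⇒ 15/8
g(BBRBBR) = { 0,1,3/2,7/4 | 15/8,2 } ⇒ 29/16
g(BBRBBRB) = { 0,1,3/2,7/4,29/16 | 15/8,2 } ⇒ 59/32
g(BBRBBRBB) = { 0,1,3/2,7/4,29/16,59/32 | 15/8,2 } ⇒ 119/64
g(BBRBBRBBR) = { 0,1,3/2,7/4,29/16,59/32 | 119/64,15/8,2 } ⇒ 237/128
g(BBRBBRBBRR) = { 0,1,3/2,7/4,29/16,59/32 | 237/128,119/64,15/8,2 } ⇒ 473/256
g(BBRBBRBBRRR) = { 0,1,3/2,7/4,29/16,59/32 | 473/256,237/128,119/64,15/8,2 } ⇒ 945/512
g(BBRBBRBBRRRR) = { 0,1,3/2,7/4,29/16,59/32 | 945/512,473/256,237/128,119/64,15/8,2 } ⇒ 1889/1024
g(BBRBBRBBRRRRB) = { 0,1,3/2,7/4,29/16,59/32,1889/1024 | 945/512,473/256,237/128,119/64,15/8,2 } ⇒ 3779/2048
g(BBRBBRBBRRRRBB) = { 0,1,3/2,7/4,29/16,59/32,1889/1024,3779/2048 | 945/512,473/256,237/128,119/64,15/8,2 } ⇒ 7559/4096
g(BBRBBRBBRRRRBBR) = { 0,1,3/2,7/4,29/16,59/32,1889/1024,3779/2048 | 7559/4096,945/512,473/256,237/128,119/64,15/8,2 } ⇒ 15117/8192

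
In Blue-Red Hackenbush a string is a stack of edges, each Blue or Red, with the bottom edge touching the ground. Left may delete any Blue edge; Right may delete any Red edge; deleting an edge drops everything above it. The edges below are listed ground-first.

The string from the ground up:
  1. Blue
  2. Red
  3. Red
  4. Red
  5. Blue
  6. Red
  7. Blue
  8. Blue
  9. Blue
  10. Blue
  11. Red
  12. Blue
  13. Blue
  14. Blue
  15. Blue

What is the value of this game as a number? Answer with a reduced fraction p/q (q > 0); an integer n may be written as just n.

3039/16384

g_1 [B]  L=[0]  R=[none]  => 1
g_2 [BR]  L=[0]  R=[1]  => 1/2
g_3 [BRR]  L=[0]  R=[1/2 1]  => 1/4
g_4 [BRRR]  L=[0]  R=[1/4 1/2 1]  => 1/8
g_5 [BRRRB]  L=[0 1/8]  R=[1/4 1/2 1]  => 3/16
g_6 [BRRRBR]  L=[0 1/8]  R=[3/16 1/4 1/2 1]  => 5/32
g_7 [BRRRBRB]  L=[0 1/8 5/32]  R=[3/16 1/4 1/2 1]  => 11/64
g_8 [BRRRBRBB]  L=[0 1/8 5/32 11/64]  R=[3/16 1/4 1/2 1]  => 23/128
g_9 [BRRRBRBBB]  L=[0 1/8 5/32 11/64 23/128]  R=[3/16 1/4 1/2 1]  => 47/256
g_10 [BRRRBRBBBB]  L=[0 1/8 5/32 11/64 23/128 47/256]  R=[3/16 1/4 1/2 1]  => 95/512
g_11 [BRRRBRBBBBR]  L=[0 1/8 5/32 11/64 23/128 47/256]  R=[95/512 3/16 1/4 1/2 1]  => 189/1024
g_12 [BRRRBRBBBBRB]  L=[0 1/8 5/32 11/64 23/128 47/256 189/1024]  R=[95/512 3/16 1/4 1/2 1]  => 379/2048
g_13 [BRRRBRBBBBRBB]  L=[0 1/8 5/32 11/64 23/128 47/256 189/1024 379/2048]  R=[95/512 3/16 1/4 1/2 1]  => 759/4096
g_14 [BRRRBRBBBBRBBB]  L=[0 1/8 5/32 11/64 23/128 47/256 189/1024 379/2048 759/4096]  R=[95/512 3/16 1/4 1/2 1]  => 1519/8192
g_15 [BRRRBRBBBBRBBBB]  L=[0 1/8 5/32 11/64 23/128 47/256 189/1024 379/2048 759/4096 1519/8192]  R=[95/512 3/16 1/4 1/2 1]  => 3039/16384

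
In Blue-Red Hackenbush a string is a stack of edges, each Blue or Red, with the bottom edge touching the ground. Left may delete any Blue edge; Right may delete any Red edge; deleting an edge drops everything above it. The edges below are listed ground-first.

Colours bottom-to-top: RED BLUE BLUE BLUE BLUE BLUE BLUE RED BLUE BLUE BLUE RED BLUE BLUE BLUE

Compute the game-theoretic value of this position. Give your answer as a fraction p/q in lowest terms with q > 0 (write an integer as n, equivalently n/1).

edge 1 of 15 (RED): { — | 0 } = -1
edge 2 of 15 (BLUE): { -1 | 0 } = -1/2
edge 3 of 15 (BLUE): { -1,-1/2 | 0 } = -1/4
edge 4 of 15 (BLUE): { -1,-1/2,-1/4 | 0 } = -1/8
edge 5 of 15 (BLUE): { -1,-1/2,-1/4,-1/8 | 0 } = -1/16
edge 6 of 15 (BLUE): { -1,-1/2,-1/4,-1/8,-1/16 | 0 } = -1/32
edge 7 of 15 (BLUE): { -1,-1/2,-1/4,-1/8,-1/16,-1/32 | 0 } = -1/64
edge 8 of 15 (RED): { -1,-1/2,-1/4,-1/8,-1/16,-1/32 | -1/64,0 } = -3/128
edge 9 of 15 (BLUE): { -1,-1/2,-1/4,-1/8,-1/16,-1/32,-3/128 | -1/64,0 } = -5/256
edge 10 of 15 (BLUE): { -1,-1/2,-1/4,-1/8,-1/16,-1/32,-3/128,-5/256 | -1/64,0 } = -9/512
edge 11 of 15 (BLUE): { -1,-1/2,-1/4,-1/8,-1/16,-1/32,-3/128,-5/256,-9/512 | -1/64,0 } = -17/1024
edge 12 of 15 (RED): { -1,-1/2,-1/4,-1/8,-1/16,-1/32,-3/128,-5/256,-9/512 | -17/1024,-1/64,0 } = -35/2048
edge 13 of 15 (BLUE): { -1,-1/2,-1/4,-1/8,-1/16,-1/32,-3/128,-5/256,-9/512,-35/2048 | -17/1024,-1/64,0 } = -69/4096
edge 14 of 15 (BLUE): { -1,-1/2,-1/4,-1/8,-1/16,-1/32,-3/128,-5/256,-9/512,-35/2048,-69/4096 | -17/1024,-1/64,0 } = -137/8192
edge 15 of 15 (BLUE): { -1,-1/2,-1/4,-1/8,-1/16,-1/32,-3/128,-5/256,-9/512,-35/2048,-69/4096,-137/8192 | -17/1024,-1/64,0 } = -273/16384

-273/16384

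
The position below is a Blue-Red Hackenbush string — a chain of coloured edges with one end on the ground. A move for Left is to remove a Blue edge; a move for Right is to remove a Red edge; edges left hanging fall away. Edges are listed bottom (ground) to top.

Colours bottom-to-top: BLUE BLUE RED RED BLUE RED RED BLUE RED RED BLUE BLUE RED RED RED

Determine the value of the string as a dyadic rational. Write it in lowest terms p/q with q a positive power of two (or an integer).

10545/8192

step 1: add BLUE to get B; options L={ 0 } R={ · } → 1
step 2: add BLUE to get BB; options L={ 0, 1 } R={ · } → 2
step 3: add RED to get BBR; options L={ 0, 1 } R={ 2 } → 3/2
step 4: add RED to get BBRR; options L={ 0, 1 } R={ 3/2, 2 } → 5/4
step 5: add BLUE to get BBRRB; options L={ 0, 1, 5/4 } R={ 3/2, 2 } → 11/8
step 6: add RED to get BBRRBR; options L={ 0, 1, 5/4 } R={ 11/8, 3/2, 2 } → 21/16
step 7: add RED to get BBRRBRR; options L={ 0, 1, 5/4 } R={ 21/16, 11/8, 3/2, 2 } → 41/32
step 8: add BLUE to get BBRRBRRB; options L={ 0, 1, 5/4, 41/32 } R={ 21/16, 11/8, 3/2, 2 } → 83/64
step 9: add RED to get BBRRBRRBR; options L={ 0, 1, 5/4, 41/32 } R={ 83/64, 21/16, 11/8, 3/2, 2 } → 165/128
step 10: add RED to get BBRRBRRBRR; options L={ 0, 1, 5/4, 41/32 } R={ 165/128, 83/64, 21/16, 11/8, 3/2, 2 } → 329/256
step 11: add BLUE to get BBRRBRRBRRB; options L={ 0, 1, 5/4, 41/32, 329/256 } R={ 165/128, 83/64, 21/16, 11/8, 3/2, 2 } → 659/512
step 12: add BLUE to get BBRRBRRBRRBB; options L={ 0, 1, 5/4, 41/32, 329/256, 659/512 } R={ 165/128, 83/64, 21/16, 11/8, 3/2, 2 } → 1319/1024
step 13: add RED to get BBRRBRRBRRBBR; options L={ 0, 1, 5/4, 41/32, 329/256, 659/512 } R={ 1319/1024, 165/128, 83/64, 21/16, 11/8, 3/2, 2 } → 2637/2048
step 14: add RED to get BBRRBRRBRRBBRR; options L={ 0, 1, 5/4, 41/32, 329/256, 659/512 } R={ 2637/2048, 1319/1024, 165/128, 83/64, 21/16, 11/8, 3/2, 2 } → 5273/4096
step 15: add RED to get BBRRBRRBRRBBRRR; options L={ 0, 1, 5/4, 41/32, 329/256, 659/512 } R={ 5273/4096, 2637/2048, 1319/1024, 165/128, 83/64, 21/16, 11/8, 3/2, 2 } → 10545/8192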